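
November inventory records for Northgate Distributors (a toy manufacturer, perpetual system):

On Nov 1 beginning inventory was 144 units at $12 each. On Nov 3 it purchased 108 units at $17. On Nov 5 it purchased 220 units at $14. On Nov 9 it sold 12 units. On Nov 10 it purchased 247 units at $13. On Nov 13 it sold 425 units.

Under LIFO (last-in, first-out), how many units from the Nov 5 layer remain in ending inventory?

30

Nov 9, 12 sold [LIFO — newest first]: 12 @ $14 = $168
Nov 13, 425 sold [LIFO — newest first]: 247 @ $13 + 178 @ $14 = $5,703
Total COGS = $168 + $5,703 = $5,871
Ending inventory: 144 @ $12 + 108 @ $17 + 30 @ $14 = $3,984
Check: goods available $9,855 = COGS $5,871 + ending $3,984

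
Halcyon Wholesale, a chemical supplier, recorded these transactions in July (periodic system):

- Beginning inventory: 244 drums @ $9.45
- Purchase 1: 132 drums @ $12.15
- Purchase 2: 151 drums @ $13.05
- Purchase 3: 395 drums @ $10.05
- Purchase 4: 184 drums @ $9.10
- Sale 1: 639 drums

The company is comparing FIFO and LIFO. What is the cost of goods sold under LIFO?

FIFO COGS: 244 @ $9.45 + 132 @ $12.15 + 151 @ $13.05 + 112 @ $10.05 = $7,005.75
LIFO COGS: 184 @ $9.10 + 395 @ $10.05 + 60 @ $13.05 = $6,427.15

COGS = $6,427.15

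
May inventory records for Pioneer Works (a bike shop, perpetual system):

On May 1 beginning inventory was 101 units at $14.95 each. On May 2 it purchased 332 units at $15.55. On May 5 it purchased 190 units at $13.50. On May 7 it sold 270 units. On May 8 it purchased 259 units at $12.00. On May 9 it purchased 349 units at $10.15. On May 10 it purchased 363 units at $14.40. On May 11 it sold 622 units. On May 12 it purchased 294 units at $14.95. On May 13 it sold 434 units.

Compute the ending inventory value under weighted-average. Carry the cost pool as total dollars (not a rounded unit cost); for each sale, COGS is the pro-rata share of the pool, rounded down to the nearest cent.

After May 1: 101 on hand, pool $1,509.95 (≈ $14.9500 each)
After May 2: 433 on hand, pool $6,672.55 (≈ $15.4100 each)
After May 5: 623 on hand, pool $9,237.55 (≈ $14.8275 each)
May 7, sell 270: 270/623 × $9,237.55 → $4,003.43
After May 8: 612 on hand, pool $8,342.12 (≈ $13.6309 each)
After May 9: 961 on hand, pool $11,884.47 (≈ $12.3668 each)
After May 10: 1324 on hand, pool $17,111.67 (≈ $12.9242 each)
May 11, sell 622: 622/1324 × $17,111.67 → $8,038.86
After May 12: 996 on hand, pool $13,468.11 (≈ $13.5222 each)
May 13, sell 434: 434/996 × $13,468.11 → $5,868.63
Total COGS = $4,003.43 + $8,038.86 + $5,868.63 = $17,910.92
Ending inventory (cost pool remaining) = $7,599.48

Ending inventory = $7,599.48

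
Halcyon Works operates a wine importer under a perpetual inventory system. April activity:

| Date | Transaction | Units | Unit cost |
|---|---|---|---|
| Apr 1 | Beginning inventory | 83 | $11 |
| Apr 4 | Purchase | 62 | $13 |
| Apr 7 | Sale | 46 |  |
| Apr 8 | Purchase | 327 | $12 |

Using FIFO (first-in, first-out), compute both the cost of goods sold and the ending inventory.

COGS = $506; ending inventory = $5,137

Apr 7, 46 sold [FIFO — oldest first]: 46 @ $11 = $506
Ending inventory: 37 @ $11 + 62 @ $13 + 327 @ $12 = $5,137
Check: goods available $5,643 = COGS $506 + ending $5,137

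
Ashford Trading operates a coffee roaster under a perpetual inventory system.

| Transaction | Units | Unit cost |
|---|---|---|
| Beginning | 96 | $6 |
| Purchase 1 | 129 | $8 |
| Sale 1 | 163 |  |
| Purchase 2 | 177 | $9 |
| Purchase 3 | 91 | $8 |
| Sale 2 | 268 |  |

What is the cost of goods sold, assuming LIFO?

COGS = $3,557

Sale 1 (163) [LIFO — newest first]: 129 @ $8 + 34 @ $6 = $1,236
Sale 2 (268) [LIFO — newest first]: 91 @ $8 + 177 @ $9 = $2,321
Total COGS = $1,236 + $2,321 = $3,557
Ending inventory: 62 @ $6 = $372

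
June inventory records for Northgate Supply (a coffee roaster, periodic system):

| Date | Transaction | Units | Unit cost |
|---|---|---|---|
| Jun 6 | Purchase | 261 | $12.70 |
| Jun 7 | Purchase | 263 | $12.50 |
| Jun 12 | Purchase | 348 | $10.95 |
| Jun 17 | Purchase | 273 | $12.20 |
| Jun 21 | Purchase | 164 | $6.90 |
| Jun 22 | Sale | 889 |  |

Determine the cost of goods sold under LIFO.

COGS = $9,572.80

Jun 22, 889 sold [LIFO — newest first]: 164 @ $6.90 + 273 @ $12.20 + 348 @ $10.95 + 104 @ $12.50 = $9,572.80
Ending inventory: 261 @ $12.70 + 159 @ $12.50 = $5,302.20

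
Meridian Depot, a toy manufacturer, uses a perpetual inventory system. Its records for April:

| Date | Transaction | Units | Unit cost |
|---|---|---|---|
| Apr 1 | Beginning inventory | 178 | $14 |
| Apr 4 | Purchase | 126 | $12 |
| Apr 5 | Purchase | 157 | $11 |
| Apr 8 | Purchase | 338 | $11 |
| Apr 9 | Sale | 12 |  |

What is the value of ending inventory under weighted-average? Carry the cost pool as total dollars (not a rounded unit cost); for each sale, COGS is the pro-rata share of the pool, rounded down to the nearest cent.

Ending inventory = $9,307.09

After Apr 1: 178 on hand, pool $2,492.00 (≈ $14.0000 each)
After Apr 4: 304 on hand, pool $4,004.00 (≈ $13.1711 each)
After Apr 5: 461 on hand, pool $5,731.00 (≈ $12.4317 each)
After Apr 8: 799 on hand, pool $9,449.00 (≈ $11.8260 each)
Apr 9, sell 12: 12/799 × $9,449.00 → $141.91
Ending inventory (cost pool remaining) = $9,307.09
Check: goods available $9,449.00 = COGS $141.91 + ending $9,307.09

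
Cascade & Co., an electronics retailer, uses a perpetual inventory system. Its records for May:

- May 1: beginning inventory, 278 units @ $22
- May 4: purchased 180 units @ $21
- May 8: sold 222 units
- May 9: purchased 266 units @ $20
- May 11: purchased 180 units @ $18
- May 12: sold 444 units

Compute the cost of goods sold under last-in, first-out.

May 8, 222 sold [LIFO — newest first]: 180 @ $21 + 42 @ $22 = $4,704
May 12, 444 sold [LIFO — newest first]: 180 @ $18 + 264 @ $20 = $8,520
Total COGS = $4,704 + $8,520 = $13,224
Ending inventory: 236 @ $22 + 2 @ $20 = $5,232
Check: goods available $18,456 = COGS $13,224 + ending $5,232

COGS = $13,224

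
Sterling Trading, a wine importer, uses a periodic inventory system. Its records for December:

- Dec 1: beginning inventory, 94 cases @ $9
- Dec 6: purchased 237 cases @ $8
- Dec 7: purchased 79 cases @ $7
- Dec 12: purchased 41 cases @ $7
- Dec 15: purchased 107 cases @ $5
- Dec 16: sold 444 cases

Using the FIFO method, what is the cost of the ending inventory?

Ending inventory = $584

Dec 16, 444 sold [FIFO — oldest first]: 94 @ $9 + 237 @ $8 + 79 @ $7 + 34 @ $7 = $3,533
Ending inventory: 7 @ $7 + 107 @ $5 = $584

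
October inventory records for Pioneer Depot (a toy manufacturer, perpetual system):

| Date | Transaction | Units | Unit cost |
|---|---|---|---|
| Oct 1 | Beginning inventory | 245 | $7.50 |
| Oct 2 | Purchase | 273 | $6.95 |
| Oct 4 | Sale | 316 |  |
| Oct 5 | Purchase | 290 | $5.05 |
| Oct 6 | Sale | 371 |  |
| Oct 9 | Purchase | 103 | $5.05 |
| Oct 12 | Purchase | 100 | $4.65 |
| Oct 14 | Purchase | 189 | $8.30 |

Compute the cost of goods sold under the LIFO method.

Oct 4, 316 sold [LIFO — newest first]: 273 @ $6.95 + 43 @ $7.50 = $2,219.85
Oct 6, 371 sold [LIFO — newest first]: 290 @ $5.05 + 81 @ $7.50 = $2,072.00
Total COGS = $2,219.85 + $2,072.00 = $4,291.85
Ending inventory: 121 @ $7.50 + 103 @ $5.05 + 100 @ $4.65 + 189 @ $8.30 = $3,461.35

COGS = $4,291.85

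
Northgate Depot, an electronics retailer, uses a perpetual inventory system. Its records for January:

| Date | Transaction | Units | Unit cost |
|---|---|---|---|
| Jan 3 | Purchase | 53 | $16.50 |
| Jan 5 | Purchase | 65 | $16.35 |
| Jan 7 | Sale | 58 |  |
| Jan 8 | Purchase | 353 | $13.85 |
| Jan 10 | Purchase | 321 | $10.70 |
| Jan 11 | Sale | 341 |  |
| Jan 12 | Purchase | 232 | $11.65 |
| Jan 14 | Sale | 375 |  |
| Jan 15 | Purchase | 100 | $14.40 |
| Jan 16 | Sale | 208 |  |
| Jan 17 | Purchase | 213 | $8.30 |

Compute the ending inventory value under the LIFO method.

Ending inventory = $3,892.55

Jan 7, 58 sold [LIFO — newest first]: 58 @ $16.35 = $948.30
Jan 11, 341 sold [LIFO — newest first]: 321 @ $10.70 + 20 @ $13.85 = $3,711.70
Jan 14, 375 sold [LIFO — newest first]: 232 @ $11.65 + 143 @ $13.85 = $4,683.35
Jan 16, 208 sold [LIFO — newest first]: 100 @ $14.40 + 108 @ $13.85 = $2,935.80
Total COGS = $948.30 + $3,711.70 + $4,683.35 + $2,935.80 = $12,279.15
Ending inventory: 53 @ $16.50 + 7 @ $16.35 + 82 @ $13.85 + 213 @ $8.30 = $3,892.55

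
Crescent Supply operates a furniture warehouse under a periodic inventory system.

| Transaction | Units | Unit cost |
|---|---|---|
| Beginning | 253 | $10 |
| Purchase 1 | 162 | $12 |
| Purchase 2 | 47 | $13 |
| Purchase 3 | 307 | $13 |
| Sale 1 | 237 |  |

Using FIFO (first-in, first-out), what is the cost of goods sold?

COGS = $2,370

Sale 1 (237) [FIFO — oldest first]: 237 @ $10 = $2,370
Ending inventory: 16 @ $10 + 162 @ $12 + 47 @ $13 + 307 @ $13 = $6,706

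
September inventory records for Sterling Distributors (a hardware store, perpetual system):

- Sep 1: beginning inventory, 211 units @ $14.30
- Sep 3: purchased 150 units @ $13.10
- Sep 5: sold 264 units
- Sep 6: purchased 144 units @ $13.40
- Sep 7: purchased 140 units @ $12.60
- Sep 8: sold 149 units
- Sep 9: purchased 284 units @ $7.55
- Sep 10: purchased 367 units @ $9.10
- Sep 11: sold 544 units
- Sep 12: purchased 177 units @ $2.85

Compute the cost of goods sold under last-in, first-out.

COGS = $10,155.85

Sep 5, 264 sold [LIFO — newest first]: 150 @ $13.10 + 114 @ $14.30 = $3,595.20
Sep 8, 149 sold [LIFO — newest first]: 140 @ $12.60 + 9 @ $13.40 = $1,884.60
Sep 11, 544 sold [LIFO — newest first]: 367 @ $9.10 + 177 @ $7.55 = $4,676.05
Total COGS = $3,595.20 + $1,884.60 + $4,676.05 = $10,155.85
Ending inventory: 97 @ $14.30 + 135 @ $13.40 + 107 @ $7.55 + 177 @ $2.85 = $4,508.40
Check: goods available $14,664.25 = COGS $10,155.85 + ending $4,508.40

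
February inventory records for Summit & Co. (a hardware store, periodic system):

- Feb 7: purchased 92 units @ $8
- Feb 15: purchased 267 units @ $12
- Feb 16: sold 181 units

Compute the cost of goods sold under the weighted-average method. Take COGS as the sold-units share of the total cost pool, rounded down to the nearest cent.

Feb 16, sell 181: 181/359 × $3,940.00 → $1,986.46
Ending inventory (cost pool remaining) = $1,953.54
Check: goods available $3,940.00 = COGS $1,986.46 + ending $1,953.54

COGS = $1,986.46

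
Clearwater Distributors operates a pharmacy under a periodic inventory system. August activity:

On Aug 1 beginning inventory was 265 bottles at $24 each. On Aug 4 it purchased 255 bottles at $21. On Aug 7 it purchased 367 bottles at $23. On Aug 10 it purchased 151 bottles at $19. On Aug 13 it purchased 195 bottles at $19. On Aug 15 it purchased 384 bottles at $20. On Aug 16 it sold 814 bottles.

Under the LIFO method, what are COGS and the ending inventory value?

Aug 16, 814 sold [LIFO — newest first]: 384 @ $20 + 195 @ $19 + 151 @ $19 + 84 @ $23 = $16,186
Ending inventory: 265 @ $24 + 255 @ $21 + 283 @ $23 = $18,224

COGS = $16,186; ending inventory = $18,224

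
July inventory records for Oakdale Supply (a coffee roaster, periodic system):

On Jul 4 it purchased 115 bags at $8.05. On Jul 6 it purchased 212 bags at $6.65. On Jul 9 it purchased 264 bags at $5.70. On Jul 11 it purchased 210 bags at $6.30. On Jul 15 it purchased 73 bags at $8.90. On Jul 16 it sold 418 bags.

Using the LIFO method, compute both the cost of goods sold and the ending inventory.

Jul 16, 418 sold [LIFO — newest first]: 73 @ $8.90 + 210 @ $6.30 + 135 @ $5.70 = $2,742.20
Ending inventory: 115 @ $8.05 + 212 @ $6.65 + 129 @ $5.70 = $3,070.85

COGS = $2,742.20; ending inventory = $3,070.85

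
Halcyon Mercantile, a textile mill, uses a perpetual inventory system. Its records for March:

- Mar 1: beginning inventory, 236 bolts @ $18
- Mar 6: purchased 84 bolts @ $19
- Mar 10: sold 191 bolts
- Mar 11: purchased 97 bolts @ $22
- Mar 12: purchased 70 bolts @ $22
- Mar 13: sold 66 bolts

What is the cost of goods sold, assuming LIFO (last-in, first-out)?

Mar 10, 191 sold [LIFO — newest first]: 84 @ $19 + 107 @ $18 = $3,522
Mar 13, 66 sold [LIFO — newest first]: 66 @ $22 = $1,452
Total COGS = $3,522 + $1,452 = $4,974
Ending inventory: 129 @ $18 + 97 @ $22 + 4 @ $22 = $4,544
Check: goods available $9,518 = COGS $4,974 + ending $4,544

COGS = $4,974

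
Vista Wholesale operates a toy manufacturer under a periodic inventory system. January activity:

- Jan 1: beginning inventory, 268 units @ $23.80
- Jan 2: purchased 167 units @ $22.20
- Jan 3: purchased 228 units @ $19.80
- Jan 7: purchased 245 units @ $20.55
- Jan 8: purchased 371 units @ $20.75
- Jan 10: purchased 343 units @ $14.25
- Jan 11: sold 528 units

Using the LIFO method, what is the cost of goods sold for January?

COGS = $8,726.50

Jan 11, 528 sold [LIFO — newest first]: 343 @ $14.25 + 185 @ $20.75 = $8,726.50
Ending inventory: 268 @ $23.80 + 167 @ $22.20 + 228 @ $19.80 + 245 @ $20.55 + 186 @ $20.75 = $23,494.45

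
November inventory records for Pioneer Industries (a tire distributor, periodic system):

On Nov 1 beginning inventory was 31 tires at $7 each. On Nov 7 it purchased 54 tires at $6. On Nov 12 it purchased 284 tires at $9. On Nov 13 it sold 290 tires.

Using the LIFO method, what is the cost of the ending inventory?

Ending inventory = $505

Nov 13, 290 sold [LIFO — newest first]: 284 @ $9 + 6 @ $6 = $2,592
Ending inventory: 31 @ $7 + 48 @ $6 = $505
Check: goods available $3,097 = COGS $2,592 + ending $505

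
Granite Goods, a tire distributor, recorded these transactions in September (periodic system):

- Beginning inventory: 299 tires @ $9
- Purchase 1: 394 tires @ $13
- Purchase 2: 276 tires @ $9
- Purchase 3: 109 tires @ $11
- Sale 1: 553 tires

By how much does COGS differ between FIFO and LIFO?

$126

FIFO COGS: 299 @ $9 + 254 @ $13 = $5,993
LIFO COGS: 109 @ $11 + 276 @ $9 + 168 @ $13 = $5,867
Difference = |$5,993 − $5,867| = $126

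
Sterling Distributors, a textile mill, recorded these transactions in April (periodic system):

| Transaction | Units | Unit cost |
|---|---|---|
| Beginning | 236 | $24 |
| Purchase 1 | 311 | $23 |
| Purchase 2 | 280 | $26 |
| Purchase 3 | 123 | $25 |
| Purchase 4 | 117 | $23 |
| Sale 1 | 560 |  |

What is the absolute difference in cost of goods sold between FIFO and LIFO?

FIFO COGS: 236 @ $24 + 311 @ $23 + 13 @ $26 = $13,155
LIFO COGS: 117 @ $23 + 123 @ $25 + 280 @ $26 + 40 @ $23 = $13,966
Difference = |$13,155 − $13,966| = $811

$811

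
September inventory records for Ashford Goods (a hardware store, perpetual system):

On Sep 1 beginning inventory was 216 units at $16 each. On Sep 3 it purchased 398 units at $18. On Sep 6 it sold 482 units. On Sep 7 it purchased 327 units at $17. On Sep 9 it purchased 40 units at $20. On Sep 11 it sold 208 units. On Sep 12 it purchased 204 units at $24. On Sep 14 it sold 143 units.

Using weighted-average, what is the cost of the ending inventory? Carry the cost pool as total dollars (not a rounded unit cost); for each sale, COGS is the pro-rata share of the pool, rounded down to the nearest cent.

After Sep 1: 216 on hand, pool $3,456.00 (≈ $16.0000 each)
After Sep 3: 614 on hand, pool $10,620.00 (≈ $17.2964 each)
Sep 6, sell 482: 482/614 × $10,620.00 → $8,336.87
After Sep 7: 459 on hand, pool $7,842.13 (≈ $17.0853 each)
After Sep 9: 499 on hand, pool $8,642.13 (≈ $17.3189 each)
Sep 11, sell 208: 208/499 × $8,642.13 → $3,602.33
After Sep 12: 495 on hand, pool $9,935.80 (≈ $20.0723 each)
Sep 14, sell 143: 143/495 × $9,935.80 → $2,870.34
Total COGS = $8,336.87 + $3,602.33 + $2,870.34 = $14,809.54
Ending inventory (cost pool remaining) = $7,065.46
Check: goods available $21,875.00 = COGS $14,809.54 + ending $7,065.46

Ending inventory = $7,065.46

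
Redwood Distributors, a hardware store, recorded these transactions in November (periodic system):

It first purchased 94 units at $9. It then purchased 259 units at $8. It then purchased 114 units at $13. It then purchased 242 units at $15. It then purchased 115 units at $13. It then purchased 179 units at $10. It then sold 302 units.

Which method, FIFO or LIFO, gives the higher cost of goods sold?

LIFO

FIFO COGS: 94 @ $9 + 208 @ $8 = $2,510
LIFO COGS: 179 @ $10 + 115 @ $13 + 8 @ $15 = $3,405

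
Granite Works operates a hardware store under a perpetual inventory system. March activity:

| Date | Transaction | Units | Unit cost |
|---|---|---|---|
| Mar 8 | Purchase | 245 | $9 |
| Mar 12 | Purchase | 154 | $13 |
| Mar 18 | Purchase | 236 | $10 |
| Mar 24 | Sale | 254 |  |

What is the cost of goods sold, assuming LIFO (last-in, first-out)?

Mar 24, 254 sold [LIFO — newest first]: 236 @ $10 + 18 @ $13 = $2,594
Ending inventory: 245 @ $9 + 136 @ $13 = $3,973

COGS = $2,594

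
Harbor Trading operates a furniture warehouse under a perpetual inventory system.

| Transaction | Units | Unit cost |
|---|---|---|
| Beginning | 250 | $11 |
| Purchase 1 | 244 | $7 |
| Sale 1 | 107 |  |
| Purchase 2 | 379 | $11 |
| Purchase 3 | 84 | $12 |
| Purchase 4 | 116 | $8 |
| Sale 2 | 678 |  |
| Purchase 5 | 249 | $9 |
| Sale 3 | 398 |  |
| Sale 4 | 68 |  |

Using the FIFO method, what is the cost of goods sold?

Sale 1 (107) [FIFO — oldest first]: 107 @ $11 = $1,177
Sale 2 (678) [FIFO — oldest first]: 143 @ $11 + 244 @ $7 + 291 @ $11 = $6,482
Sale 3 (398) [FIFO — oldest first]: 88 @ $11 + 84 @ $12 + 116 @ $8 + 110 @ $9 = $3,894
Sale 4 (68) [FIFO — oldest first]: 68 @ $9 = $612
Total COGS = $1,177 + $6,482 + $3,894 + $612 = $12,165
Ending inventory: 71 @ $9 = $639

COGS = $12,165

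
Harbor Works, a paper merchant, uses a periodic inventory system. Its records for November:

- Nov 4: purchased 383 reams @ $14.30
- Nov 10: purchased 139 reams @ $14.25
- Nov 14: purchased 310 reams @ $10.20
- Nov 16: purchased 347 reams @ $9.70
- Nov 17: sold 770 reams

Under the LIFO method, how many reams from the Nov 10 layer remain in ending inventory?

26

Nov 17, 770 sold [LIFO — newest first]: 347 @ $9.70 + 310 @ $10.20 + 113 @ $14.25 = $8,138.15
Ending inventory: 383 @ $14.30 + 26 @ $14.25 = $5,847.40
Check: goods available $13,985.55 = COGS $8,138.15 + ending $5,847.40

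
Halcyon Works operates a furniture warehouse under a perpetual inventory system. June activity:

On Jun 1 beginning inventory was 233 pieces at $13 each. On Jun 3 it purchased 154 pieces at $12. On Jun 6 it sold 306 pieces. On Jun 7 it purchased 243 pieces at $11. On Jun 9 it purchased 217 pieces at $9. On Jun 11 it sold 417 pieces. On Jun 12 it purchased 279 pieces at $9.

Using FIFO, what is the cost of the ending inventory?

Ending inventory = $3,627

Jun 6, 306 sold [FIFO — oldest first]: 233 @ $13 + 73 @ $12 = $3,905
Jun 11, 417 sold [FIFO — oldest first]: 81 @ $12 + 243 @ $11 + 93 @ $9 = $4,482
Total COGS = $3,905 + $4,482 = $8,387
Ending inventory: 124 @ $9 + 279 @ $9 = $3,627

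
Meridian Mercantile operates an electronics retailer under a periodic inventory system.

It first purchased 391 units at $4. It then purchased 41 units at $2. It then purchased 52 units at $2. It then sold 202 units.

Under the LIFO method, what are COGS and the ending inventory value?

Sale 1 (202) [LIFO — newest first]: 52 @ $2 + 41 @ $2 + 109 @ $4 = $622
Ending inventory: 282 @ $4 = $1,128
Check: goods available $1,750 = COGS $622 + ending $1,128

COGS = $622; ending inventory = $1,128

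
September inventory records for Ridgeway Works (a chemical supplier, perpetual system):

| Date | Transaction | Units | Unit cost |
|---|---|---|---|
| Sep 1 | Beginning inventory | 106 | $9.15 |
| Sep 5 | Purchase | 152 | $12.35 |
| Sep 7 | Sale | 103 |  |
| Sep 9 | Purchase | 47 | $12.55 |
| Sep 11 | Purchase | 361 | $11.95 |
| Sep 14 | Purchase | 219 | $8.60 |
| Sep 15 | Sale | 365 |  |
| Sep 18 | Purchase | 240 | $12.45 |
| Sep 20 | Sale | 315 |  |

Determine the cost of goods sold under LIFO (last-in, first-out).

COGS = $8,784.40

Sep 7, 103 sold [LIFO — newest first]: 103 @ $12.35 = $1,272.05
Sep 15, 365 sold [LIFO — newest first]: 219 @ $8.60 + 146 @ $11.95 = $3,628.10
Sep 20, 315 sold [LIFO — newest first]: 240 @ $12.45 + 75 @ $11.95 = $3,884.25
Total COGS = $1,272.05 + $3,628.10 + $3,884.25 = $8,784.40
Ending inventory: 106 @ $9.15 + 49 @ $12.35 + 47 @ $12.55 + 140 @ $11.95 = $3,837.90
Check: goods available $12,622.30 = COGS $8,784.40 + ending $3,837.90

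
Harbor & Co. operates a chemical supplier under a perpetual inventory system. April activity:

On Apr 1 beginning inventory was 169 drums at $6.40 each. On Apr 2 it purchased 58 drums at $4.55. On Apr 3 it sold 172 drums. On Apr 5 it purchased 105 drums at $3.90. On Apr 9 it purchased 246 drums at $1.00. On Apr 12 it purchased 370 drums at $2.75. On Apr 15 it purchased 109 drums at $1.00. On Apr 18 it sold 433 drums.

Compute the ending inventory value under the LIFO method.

Ending inventory = $1,134.00

Apr 3, 172 sold [LIFO — newest first]: 58 @ $4.55 + 114 @ $6.40 = $993.50
Apr 18, 433 sold [LIFO — newest first]: 109 @ $1.00 + 324 @ $2.75 = $1,000.00
Total COGS = $993.50 + $1,000.00 = $1,993.50
Ending inventory: 55 @ $6.40 + 105 @ $3.90 + 246 @ $1.00 + 46 @ $2.75 = $1,134.00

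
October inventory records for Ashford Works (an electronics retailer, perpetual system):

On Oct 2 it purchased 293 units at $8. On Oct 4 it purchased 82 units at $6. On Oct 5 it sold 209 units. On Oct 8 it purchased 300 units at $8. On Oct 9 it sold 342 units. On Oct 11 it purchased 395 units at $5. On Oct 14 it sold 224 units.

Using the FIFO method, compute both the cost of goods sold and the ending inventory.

Oct 5, 209 sold [FIFO — oldest first]: 209 @ $8 = $1,672
Oct 9, 342 sold [FIFO — oldest first]: 84 @ $8 + 82 @ $6 + 176 @ $8 = $2,572
Oct 14, 224 sold [FIFO — oldest first]: 124 @ $8 + 100 @ $5 = $1,492
Total COGS = $1,672 + $2,572 + $1,492 = $5,736
Ending inventory: 295 @ $5 = $1,475

COGS = $5,736; ending inventory = $1,475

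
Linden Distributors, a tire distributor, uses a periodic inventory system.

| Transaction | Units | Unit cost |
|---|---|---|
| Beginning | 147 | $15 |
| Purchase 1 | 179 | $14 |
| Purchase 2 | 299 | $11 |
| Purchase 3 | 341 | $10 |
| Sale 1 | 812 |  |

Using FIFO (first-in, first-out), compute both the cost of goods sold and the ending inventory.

Sale 1 (812) [FIFO — oldest first]: 147 @ $15 + 179 @ $14 + 299 @ $11 + 187 @ $10 = $9,870
Ending inventory: 154 @ $10 = $1,540

COGS = $9,870; ending inventory = $1,540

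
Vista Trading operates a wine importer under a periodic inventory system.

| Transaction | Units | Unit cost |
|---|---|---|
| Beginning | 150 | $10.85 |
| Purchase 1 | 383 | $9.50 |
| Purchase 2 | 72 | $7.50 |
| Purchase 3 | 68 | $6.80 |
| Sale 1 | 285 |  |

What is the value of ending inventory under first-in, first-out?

Ending inventory = $3,358.40

Sale 1 (285) [FIFO — oldest first]: 150 @ $10.85 + 135 @ $9.50 = $2,910.00
Ending inventory: 248 @ $9.50 + 72 @ $7.50 + 68 @ $6.80 = $3,358.40
Check: goods available $6,268.40 = COGS $2,910.00 + ending $3,358.40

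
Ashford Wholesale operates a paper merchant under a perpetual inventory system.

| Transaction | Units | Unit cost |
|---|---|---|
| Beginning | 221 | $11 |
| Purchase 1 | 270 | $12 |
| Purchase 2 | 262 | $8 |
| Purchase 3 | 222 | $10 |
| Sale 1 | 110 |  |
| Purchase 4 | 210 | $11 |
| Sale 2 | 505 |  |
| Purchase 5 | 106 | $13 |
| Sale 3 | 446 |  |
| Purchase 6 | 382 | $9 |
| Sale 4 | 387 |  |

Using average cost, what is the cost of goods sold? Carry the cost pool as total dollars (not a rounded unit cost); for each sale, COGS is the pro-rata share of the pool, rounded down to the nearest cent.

After Beginning: 221 on hand, pool $2,431.00 (≈ $11.0000 each)
After Purchase 1: 491 on hand, pool $5,671.00 (≈ $11.5499 each)
After Purchase 2: 753 on hand, pool $7,767.00 (≈ $10.3147 each)
After Purchase 3: 975 on hand, pool $9,987.00 (≈ $10.2431 each)
Sale 1, sell 110: 110/975 × $9,987.00 → $1,126.73
After Purchase 4: 1075 on hand, pool $11,170.27 (≈ $10.3909 each)
Sale 2, sell 505: 505/1075 × $11,170.27 → $5,247.42
After Purchase 5: 676 on hand, pool $7,300.85 (≈ $10.8001 each)
Sale 3, sell 446: 446/676 × $7,300.85 → $4,816.83
After Purchase 6: 612 on hand, pool $5,922.02 (≈ $9.6765 each)
Sale 4, sell 387: 387/612 × $5,922.02 → $3,744.80
Total COGS = $1,126.73 + $5,247.42 + $4,816.83 + $3,744.80 = $14,935.78
Ending inventory (cost pool remaining) = $2,177.22
Check: goods available $17,113.00 = COGS $14,935.78 + ending $2,177.22

COGS = $14,935.78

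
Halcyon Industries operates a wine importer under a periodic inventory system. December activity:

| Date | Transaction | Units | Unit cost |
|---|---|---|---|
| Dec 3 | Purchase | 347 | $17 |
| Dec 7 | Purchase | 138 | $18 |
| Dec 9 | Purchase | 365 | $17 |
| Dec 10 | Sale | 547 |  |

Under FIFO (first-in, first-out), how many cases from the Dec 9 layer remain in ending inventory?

Dec 10, 547 sold [FIFO — oldest first]: 347 @ $17 + 138 @ $18 + 62 @ $17 = $9,437
Ending inventory: 303 @ $17 = $5,151
Check: goods available $14,588 = COGS $9,437 + ending $5,151

303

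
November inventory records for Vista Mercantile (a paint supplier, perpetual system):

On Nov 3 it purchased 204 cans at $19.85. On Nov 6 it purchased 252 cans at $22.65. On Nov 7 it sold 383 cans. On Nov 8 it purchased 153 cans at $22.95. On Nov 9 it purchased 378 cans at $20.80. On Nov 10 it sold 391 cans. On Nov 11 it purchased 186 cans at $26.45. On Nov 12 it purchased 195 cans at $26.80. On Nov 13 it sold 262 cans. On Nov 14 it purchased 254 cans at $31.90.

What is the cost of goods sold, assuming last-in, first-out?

COGS = $23,467.05

Nov 7, 383 sold [LIFO — newest first]: 252 @ $22.65 + 131 @ $19.85 = $8,308.15
Nov 10, 391 sold [LIFO — newest first]: 378 @ $20.80 + 13 @ $22.95 = $8,160.75
Nov 13, 262 sold [LIFO — newest first]: 195 @ $26.80 + 67 @ $26.45 = $6,998.15
Total COGS = $8,308.15 + $8,160.75 + $6,998.15 = $23,467.05
Ending inventory: 73 @ $19.85 + 140 @ $22.95 + 119 @ $26.45 + 254 @ $31.90 = $15,912.20
Check: goods available $39,379.25 = COGS $23,467.05 + ending $15,912.20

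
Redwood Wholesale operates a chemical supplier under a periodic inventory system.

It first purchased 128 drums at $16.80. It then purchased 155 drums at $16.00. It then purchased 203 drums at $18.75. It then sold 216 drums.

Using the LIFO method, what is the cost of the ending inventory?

Sale 1 (216) [LIFO — newest first]: 203 @ $18.75 + 13 @ $16.00 = $4,014.25
Ending inventory: 128 @ $16.80 + 142 @ $16.00 = $4,422.40

Ending inventory = $4,422.40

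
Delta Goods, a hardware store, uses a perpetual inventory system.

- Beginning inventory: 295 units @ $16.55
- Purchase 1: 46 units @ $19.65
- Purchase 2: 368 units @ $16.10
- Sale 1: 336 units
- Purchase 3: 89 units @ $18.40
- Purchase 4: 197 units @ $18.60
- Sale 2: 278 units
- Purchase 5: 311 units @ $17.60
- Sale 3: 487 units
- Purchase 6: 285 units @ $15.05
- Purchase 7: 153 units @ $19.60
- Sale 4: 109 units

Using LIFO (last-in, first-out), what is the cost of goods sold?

COGS = $21,230.00

Sale 1 (336) [LIFO — newest first]: 336 @ $16.10 = $5,409.60
Sale 2 (278) [LIFO — newest first]: 197 @ $18.60 + 81 @ $18.40 = $5,154.60
Sale 3 (487) [LIFO — newest first]: 311 @ $17.60 + 8 @ $18.40 + 32 @ $16.10 + 46 @ $19.65 + 90 @ $16.55 = $8,529.40
Sale 4 (109) [LIFO — newest first]: 109 @ $19.60 = $2,136.40
Total COGS = $5,409.60 + $5,154.60 + $8,529.40 + $2,136.40 = $21,230.00
Ending inventory: 205 @ $16.55 + 285 @ $15.05 + 44 @ $19.60 = $8,544.40
Check: goods available $29,774.40 = COGS $21,230.00 + ending $8,544.40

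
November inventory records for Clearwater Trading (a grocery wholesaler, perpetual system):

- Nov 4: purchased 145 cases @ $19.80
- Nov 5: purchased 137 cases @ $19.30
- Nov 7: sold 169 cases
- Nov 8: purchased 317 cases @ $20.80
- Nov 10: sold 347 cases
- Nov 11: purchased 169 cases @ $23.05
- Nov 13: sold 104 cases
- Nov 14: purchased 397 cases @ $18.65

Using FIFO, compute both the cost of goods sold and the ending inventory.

COGS = $12,592.75; ending inventory = $10,815.45

Nov 7, 169 sold [FIFO — oldest first]: 145 @ $19.80 + 24 @ $19.30 = $3,334.20
Nov 10, 347 sold [FIFO — oldest first]: 113 @ $19.30 + 234 @ $20.80 = $7,048.10
Nov 13, 104 sold [FIFO — oldest first]: 83 @ $20.80 + 21 @ $23.05 = $2,210.45
Total COGS = $3,334.20 + $7,048.10 + $2,210.45 = $12,592.75
Ending inventory: 148 @ $23.05 + 397 @ $18.65 = $10,815.45
Check: goods available $23,408.20 = COGS $12,592.75 + ending $10,815.45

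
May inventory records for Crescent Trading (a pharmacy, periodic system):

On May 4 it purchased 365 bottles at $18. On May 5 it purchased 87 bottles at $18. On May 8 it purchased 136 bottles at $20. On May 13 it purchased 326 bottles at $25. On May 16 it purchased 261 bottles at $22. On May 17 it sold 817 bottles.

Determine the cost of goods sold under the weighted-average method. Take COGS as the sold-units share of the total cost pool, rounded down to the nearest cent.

COGS = $17,207.75

May 17, sell 817: 817/1175 × $24,748.00 → $17,207.75
Ending inventory (cost pool remaining) = $7,540.25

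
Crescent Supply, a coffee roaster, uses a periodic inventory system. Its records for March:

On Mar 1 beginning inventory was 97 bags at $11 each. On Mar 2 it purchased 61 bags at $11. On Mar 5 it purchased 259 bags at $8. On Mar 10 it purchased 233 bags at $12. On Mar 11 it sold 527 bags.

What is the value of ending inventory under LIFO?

Mar 11, 527 sold [LIFO — newest first]: 233 @ $12 + 259 @ $8 + 35 @ $11 = $5,253
Ending inventory: 97 @ $11 + 26 @ $11 = $1,353
Check: goods available $6,606 = COGS $5,253 + ending $1,353

Ending inventory = $1,353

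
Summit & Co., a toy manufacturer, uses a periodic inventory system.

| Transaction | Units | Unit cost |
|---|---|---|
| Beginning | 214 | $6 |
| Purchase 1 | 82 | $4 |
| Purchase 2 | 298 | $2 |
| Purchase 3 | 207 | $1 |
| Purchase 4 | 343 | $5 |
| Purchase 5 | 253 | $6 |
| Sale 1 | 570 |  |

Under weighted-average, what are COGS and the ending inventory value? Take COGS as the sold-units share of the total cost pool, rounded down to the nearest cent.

Sale 1, sell 570: 570/1397 × $5,648.00 → $2,304.48
Ending inventory (cost pool remaining) = $3,343.52
Check: goods available $5,648.00 = COGS $2,304.48 + ending $3,343.52

COGS = $2,304.48; ending inventory = $3,343.52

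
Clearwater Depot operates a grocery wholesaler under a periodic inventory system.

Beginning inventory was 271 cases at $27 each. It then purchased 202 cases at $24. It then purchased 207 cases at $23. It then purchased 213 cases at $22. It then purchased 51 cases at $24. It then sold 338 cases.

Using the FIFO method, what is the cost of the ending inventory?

Sale 1 (338) [FIFO — oldest first]: 271 @ $27 + 67 @ $24 = $8,925
Ending inventory: 135 @ $24 + 207 @ $23 + 213 @ $22 + 51 @ $24 = $13,911
Check: goods available $22,836 = COGS $8,925 + ending $13,911

Ending inventory = $13,911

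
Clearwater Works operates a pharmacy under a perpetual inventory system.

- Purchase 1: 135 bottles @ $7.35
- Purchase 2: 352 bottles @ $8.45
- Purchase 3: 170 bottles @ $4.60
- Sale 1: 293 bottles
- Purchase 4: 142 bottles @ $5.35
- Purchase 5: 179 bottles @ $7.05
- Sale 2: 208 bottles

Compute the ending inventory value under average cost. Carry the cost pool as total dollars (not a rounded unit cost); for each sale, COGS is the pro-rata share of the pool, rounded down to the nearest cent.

Ending inventory = $3,239.82

After Purchase 1: 135 on hand, pool $992.25 (≈ $7.3500 each)
After Purchase 2: 487 on hand, pool $3,966.65 (≈ $8.1451 each)
After Purchase 3: 657 on hand, pool $4,748.65 (≈ $7.2278 each)
Sale 1, sell 293: 293/657 × $4,748.65 → $2,117.73
After Purchase 4: 506 on hand, pool $3,390.62 (≈ $6.7008 each)
After Purchase 5: 685 on hand, pool $4,652.57 (≈ $6.7921 each)
Sale 2, sell 208: 208/685 × $4,652.57 → $1,412.75
Total COGS = $2,117.73 + $1,412.75 = $3,530.48
Ending inventory (cost pool remaining) = $3,239.82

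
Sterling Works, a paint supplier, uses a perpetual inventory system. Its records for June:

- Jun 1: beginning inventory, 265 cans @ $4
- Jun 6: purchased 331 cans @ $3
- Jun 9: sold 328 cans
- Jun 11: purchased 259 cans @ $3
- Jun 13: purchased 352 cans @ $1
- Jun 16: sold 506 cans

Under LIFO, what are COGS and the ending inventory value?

Jun 9, 328 sold [LIFO — newest first]: 328 @ $3 = $984
Jun 16, 506 sold [LIFO — newest first]: 352 @ $1 + 154 @ $3 = $814
Total COGS = $984 + $814 = $1,798
Ending inventory: 265 @ $4 + 3 @ $3 + 105 @ $3 = $1,384
Check: goods available $3,182 = COGS $1,798 + ending $1,384

COGS = $1,798; ending inventory = $1,384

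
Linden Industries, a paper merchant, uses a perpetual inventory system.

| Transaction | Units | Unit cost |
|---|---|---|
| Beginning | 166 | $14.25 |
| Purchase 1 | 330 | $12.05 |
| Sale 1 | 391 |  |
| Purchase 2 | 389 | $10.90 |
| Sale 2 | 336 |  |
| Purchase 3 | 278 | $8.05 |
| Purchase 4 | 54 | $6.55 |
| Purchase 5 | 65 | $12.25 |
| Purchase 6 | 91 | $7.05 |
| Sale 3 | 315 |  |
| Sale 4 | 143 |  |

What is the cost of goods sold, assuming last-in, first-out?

COGS = $12,296.05

Sale 1 (391) [LIFO — newest first]: 330 @ $12.05 + 61 @ $14.25 = $4,845.75
Sale 2 (336) [LIFO — newest first]: 336 @ $10.90 = $3,662.40
Sale 3 (315) [LIFO — newest first]: 91 @ $7.05 + 65 @ $12.25 + 54 @ $6.55 + 105 @ $8.05 = $2,636.75
Sale 4 (143) [LIFO — newest first]: 143 @ $8.05 = $1,151.15
Total COGS = $4,845.75 + $3,662.40 + $2,636.75 + $1,151.15 = $12,296.05
Ending inventory: 105 @ $14.25 + 53 @ $10.90 + 30 @ $8.05 = $2,315.45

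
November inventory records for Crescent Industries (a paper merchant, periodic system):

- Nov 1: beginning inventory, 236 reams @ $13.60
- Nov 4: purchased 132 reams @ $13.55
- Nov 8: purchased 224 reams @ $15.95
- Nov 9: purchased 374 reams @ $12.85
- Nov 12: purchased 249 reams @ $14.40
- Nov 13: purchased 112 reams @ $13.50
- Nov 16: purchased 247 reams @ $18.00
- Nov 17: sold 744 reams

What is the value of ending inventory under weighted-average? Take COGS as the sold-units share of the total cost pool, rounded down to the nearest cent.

Nov 17, sell 744: 744/1574 × $22,920.50 → $10,834.08
Ending inventory (cost pool remaining) = $12,086.42

Ending inventory = $12,086.42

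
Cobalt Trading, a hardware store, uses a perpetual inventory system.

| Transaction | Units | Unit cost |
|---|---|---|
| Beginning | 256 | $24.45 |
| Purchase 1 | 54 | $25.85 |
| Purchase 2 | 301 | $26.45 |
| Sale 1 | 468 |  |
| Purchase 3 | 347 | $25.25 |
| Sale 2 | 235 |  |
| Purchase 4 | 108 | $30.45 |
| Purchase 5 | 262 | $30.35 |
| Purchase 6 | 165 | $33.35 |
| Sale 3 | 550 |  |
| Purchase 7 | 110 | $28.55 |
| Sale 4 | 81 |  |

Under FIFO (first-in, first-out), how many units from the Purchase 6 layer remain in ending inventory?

Sale 1 (468) [FIFO — oldest first]: 256 @ $24.45 + 54 @ $25.85 + 158 @ $26.45 = $11,834.20
Sale 2 (235) [FIFO — oldest first]: 143 @ $26.45 + 92 @ $25.25 = $6,105.35
Sale 3 (550) [FIFO — oldest first]: 255 @ $25.25 + 108 @ $30.45 + 187 @ $30.35 = $15,402.80
Sale 4 (81) [FIFO — oldest first]: 75 @ $30.35 + 6 @ $33.35 = $2,476.35
Total COGS = $11,834.20 + $6,105.35 + $15,402.80 + $2,476.35 = $35,818.70
Ending inventory: 159 @ $33.35 + 110 @ $28.55 = $8,443.15

159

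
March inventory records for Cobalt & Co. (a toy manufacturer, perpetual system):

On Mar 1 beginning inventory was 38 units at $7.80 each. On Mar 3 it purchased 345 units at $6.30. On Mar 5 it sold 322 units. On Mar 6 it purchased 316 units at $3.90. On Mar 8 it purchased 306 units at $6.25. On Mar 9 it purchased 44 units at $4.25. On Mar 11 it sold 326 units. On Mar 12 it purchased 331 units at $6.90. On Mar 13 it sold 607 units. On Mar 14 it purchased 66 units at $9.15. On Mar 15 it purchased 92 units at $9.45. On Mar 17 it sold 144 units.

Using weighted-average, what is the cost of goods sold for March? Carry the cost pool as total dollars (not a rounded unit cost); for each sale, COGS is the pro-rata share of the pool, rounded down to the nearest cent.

After Mar 1: 38 on hand, pool $296.40 (≈ $7.8000 each)
After Mar 3: 383 on hand, pool $2,469.90 (≈ $6.4488 each)
Mar 5, sell 322: 322/383 × $2,469.90 → $2,076.52
After Mar 6: 377 on hand, pool $1,625.78 (≈ $4.3124 each)
After Mar 8: 683 on hand, pool $3,538.28 (≈ $5.1805 each)
After Mar 9: 727 on hand, pool $3,725.28 (≈ $5.1242 each)
Mar 11, sell 326: 326/727 × $3,725.28 → $1,670.48
After Mar 12: 732 on hand, pool $4,338.70 (≈ $5.9272 each)
Mar 13, sell 607: 607/732 × $4,338.70 → $3,597.80
After Mar 14: 191 on hand, pool $1,344.80 (≈ $7.0408 each)
After Mar 15: 283 on hand, pool $2,214.20 (≈ $7.8240 each)
Mar 17, sell 144: 144/283 × $2,214.20 → $1,126.66
Total COGS = $2,076.52 + $1,670.48 + $3,597.80 + $1,126.66 = $8,471.46
Ending inventory (cost pool remaining) = $1,087.54

COGS = $8,471.46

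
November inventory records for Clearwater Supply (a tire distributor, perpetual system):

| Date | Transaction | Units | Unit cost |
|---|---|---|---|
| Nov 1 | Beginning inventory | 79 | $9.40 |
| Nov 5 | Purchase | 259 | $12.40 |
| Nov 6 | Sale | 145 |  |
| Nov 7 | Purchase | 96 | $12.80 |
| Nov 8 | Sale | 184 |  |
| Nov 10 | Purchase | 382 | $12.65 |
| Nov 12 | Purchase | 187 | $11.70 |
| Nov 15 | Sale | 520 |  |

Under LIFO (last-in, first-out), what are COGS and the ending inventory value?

COGS = $10,518.35; ending inventory = $1,684.85

Nov 6, 145 sold [LIFO — newest first]: 145 @ $12.40 = $1,798.00
Nov 8, 184 sold [LIFO — newest first]: 96 @ $12.80 + 88 @ $12.40 = $2,320.00
Nov 15, 520 sold [LIFO — newest first]: 187 @ $11.70 + 333 @ $12.65 = $6,400.35
Total COGS = $1,798.00 + $2,320.00 + $6,400.35 = $10,518.35
Ending inventory: 79 @ $9.40 + 26 @ $12.40 + 49 @ $12.65 = $1,684.85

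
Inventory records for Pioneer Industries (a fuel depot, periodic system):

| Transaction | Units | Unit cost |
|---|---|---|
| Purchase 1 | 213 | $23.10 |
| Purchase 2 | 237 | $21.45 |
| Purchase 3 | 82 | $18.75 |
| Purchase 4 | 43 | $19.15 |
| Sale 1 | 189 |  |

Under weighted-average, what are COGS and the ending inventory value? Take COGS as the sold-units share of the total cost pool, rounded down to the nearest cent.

COGS = $4,064.28; ending inventory = $8,300.62

Sale 1, sell 189: 189/575 × $12,364.90 → $4,064.28
Ending inventory (cost pool remaining) = $8,300.62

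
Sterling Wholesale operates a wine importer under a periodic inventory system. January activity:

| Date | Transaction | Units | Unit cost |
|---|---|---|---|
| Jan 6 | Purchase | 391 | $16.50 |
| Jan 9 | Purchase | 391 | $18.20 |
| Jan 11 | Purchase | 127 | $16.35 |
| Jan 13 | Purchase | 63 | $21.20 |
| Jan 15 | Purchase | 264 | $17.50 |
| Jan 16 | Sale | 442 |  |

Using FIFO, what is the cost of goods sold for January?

Jan 16, 442 sold [FIFO — oldest first]: 391 @ $16.50 + 51 @ $18.20 = $7,379.70
Ending inventory: 340 @ $18.20 + 127 @ $16.35 + 63 @ $21.20 + 264 @ $17.50 = $14,220.05
Check: goods available $21,599.75 = COGS $7,379.70 + ending $14,220.05

COGS = $7,379.70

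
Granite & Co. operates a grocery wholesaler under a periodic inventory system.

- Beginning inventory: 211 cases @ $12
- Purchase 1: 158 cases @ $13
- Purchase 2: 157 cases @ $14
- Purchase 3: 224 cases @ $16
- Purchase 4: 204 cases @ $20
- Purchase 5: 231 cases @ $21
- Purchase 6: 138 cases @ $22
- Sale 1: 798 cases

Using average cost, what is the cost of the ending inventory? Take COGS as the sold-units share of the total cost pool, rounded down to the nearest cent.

Sale 1, sell 798: 798/1323 × $22,335.00 → $13,471.90
Ending inventory (cost pool remaining) = $8,863.10

Ending inventory = $8,863.10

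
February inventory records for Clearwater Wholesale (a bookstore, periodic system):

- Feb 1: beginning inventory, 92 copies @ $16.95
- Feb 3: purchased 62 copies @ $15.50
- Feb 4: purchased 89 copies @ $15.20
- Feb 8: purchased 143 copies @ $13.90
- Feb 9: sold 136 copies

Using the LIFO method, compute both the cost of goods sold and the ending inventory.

Feb 9, 136 sold [LIFO — newest first]: 136 @ $13.90 = $1,890.40
Ending inventory: 92 @ $16.95 + 62 @ $15.50 + 89 @ $15.20 + 7 @ $13.90 = $3,970.50

COGS = $1,890.40; ending inventory = $3,970.50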